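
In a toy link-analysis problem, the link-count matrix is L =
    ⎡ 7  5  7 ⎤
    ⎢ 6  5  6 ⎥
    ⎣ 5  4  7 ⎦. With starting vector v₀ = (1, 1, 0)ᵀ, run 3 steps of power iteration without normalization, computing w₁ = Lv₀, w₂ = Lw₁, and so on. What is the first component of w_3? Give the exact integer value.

3488

w1 = Lv₀ = (12, 11, 9)
w2 = Lw1 = (202, 181, 167)
w3 = Lw2 = (3488, 3119, 2903)
The requested component of w3 is 3488.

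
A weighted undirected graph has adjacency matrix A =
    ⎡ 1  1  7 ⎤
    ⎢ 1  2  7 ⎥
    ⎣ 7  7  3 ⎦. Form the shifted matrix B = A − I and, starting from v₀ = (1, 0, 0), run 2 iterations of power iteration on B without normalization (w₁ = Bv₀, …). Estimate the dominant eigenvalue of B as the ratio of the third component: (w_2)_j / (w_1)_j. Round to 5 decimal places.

B = A − I has rows (0, 1, 7); (1, 1, 7); (7, 7, 2)
w1 = Bv₀ = (0·1 + 1·0 + 7·0; 1·1 + 1·0 + 7·0; 7·1 + 7·0 + 2·0) = (0, 1, 7)
w2 = Bw1 = (0·0 + 1·1 + 7·7; 1·0 + 1·1 + 7·7; 7·0 + 7·1 + 2·7) = (50, 50, 21)
Ratio: 21/7 = 3.00000

μ ≈ 3.00000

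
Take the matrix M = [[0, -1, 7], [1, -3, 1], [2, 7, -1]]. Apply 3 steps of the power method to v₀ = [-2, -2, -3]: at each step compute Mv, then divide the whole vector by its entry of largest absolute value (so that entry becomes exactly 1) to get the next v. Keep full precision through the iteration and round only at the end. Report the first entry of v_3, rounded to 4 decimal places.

Mv0 = (-19.00000, 1.00000, -15.00000); divide by -19.00000 → v1 = (1.00000, -0.05263, 0.78947)
Mv1 = (5.57895, 1.94737, 0.84211); divide by 5.57895 → v2 = (1.00000, 0.34906, 0.15094)
Mv2 = (0.70755, 0.10377, 4.29245); divide by 4.29245 → v3 = (0.16484, 0.02418, 1.00000)
Requested entry of v3: -75/-455 = 0.1648

0.1648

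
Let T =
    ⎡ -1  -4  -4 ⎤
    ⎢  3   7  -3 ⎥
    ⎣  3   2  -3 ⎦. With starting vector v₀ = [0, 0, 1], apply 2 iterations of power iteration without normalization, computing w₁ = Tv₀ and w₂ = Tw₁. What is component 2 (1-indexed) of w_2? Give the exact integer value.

-24

w1 = Tv₀ = ((-1)·0 + (-4)·0 + (-4)·1; 3·0 + 7·0 + (-3)·1; 3·0 + 2·0 + (-3)·1) = (-4, -3, -3)
w2 = Tw1 = ((-1)·(-4) + (-4)·(-3) + (-4)·(-3); 3·(-4) + 7·(-3) + (-3)·(-3); 3·(-4) + 2·(-3) + (-3)·(-3)) = (28, -24, -9)
The requested component of w2 is -24.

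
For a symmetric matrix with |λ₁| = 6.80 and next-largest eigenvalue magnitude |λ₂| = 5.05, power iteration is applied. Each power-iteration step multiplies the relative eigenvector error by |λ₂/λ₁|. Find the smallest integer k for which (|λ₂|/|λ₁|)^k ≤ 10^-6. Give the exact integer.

47

|λ₂/λ₁| = 5.05/6.80 = 0.74265
Need k ≥ ln(10^-6) / ln(0.74265) = -13.8155 / -0.2975 ≈ 46.433
Smallest integer k satisfying the bound: 47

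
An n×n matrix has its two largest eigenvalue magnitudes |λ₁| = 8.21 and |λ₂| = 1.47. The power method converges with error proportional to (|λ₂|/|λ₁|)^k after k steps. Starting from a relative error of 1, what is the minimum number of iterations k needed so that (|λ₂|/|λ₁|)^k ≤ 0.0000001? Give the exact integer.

10

|λ₂/λ₁| = 1.47/8.21 = 0.17905
Need k ≥ ln(0.0000001) / ln(0.17905) = -16.1181 / -1.7201 ≈ 9.370
Smallest integer k satisfying the bound: 10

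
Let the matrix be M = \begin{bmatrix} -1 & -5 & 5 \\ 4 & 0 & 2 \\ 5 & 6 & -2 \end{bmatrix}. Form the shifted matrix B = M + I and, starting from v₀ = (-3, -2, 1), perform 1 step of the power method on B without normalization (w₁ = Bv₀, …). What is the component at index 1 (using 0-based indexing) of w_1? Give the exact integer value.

B = M + I has rows (0, -5, 5); (4, 1, 2); (5, 6, -1)
w1 = Bv₀ = (0·(-3) + (-5)·(-2) + 5·1; 4·(-3) + 1·(-2) + 2·1; 5·(-3) + 6·(-2) + (-1)·1) = (15, -12, -28)
Requested component of w1: -12

-12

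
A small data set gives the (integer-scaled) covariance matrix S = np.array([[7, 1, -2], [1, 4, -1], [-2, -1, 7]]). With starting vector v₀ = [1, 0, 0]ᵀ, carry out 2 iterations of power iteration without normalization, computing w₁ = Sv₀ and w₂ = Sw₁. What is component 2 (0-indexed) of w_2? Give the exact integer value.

-29

w1 = Sv₀ = (7·1 + 1·0 + (-2)·0; 1·1 + 4·0 + (-1)·0; (-2)·1 + (-1)·0 + 7·0) = (7, 1, -2)
w2 = Sw1 = (7·7 + 1·1 + (-2)·(-2); 1·7 + 4·1 + (-1)·(-2); (-2)·7 + (-1)·1 + 7·(-2)) = (54, 13, -29)
The requested component of w2 is -29.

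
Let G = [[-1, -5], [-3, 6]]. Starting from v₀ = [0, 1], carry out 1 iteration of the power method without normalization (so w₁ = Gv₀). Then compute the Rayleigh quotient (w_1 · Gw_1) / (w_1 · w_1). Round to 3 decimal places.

w1 = Gv₀ = ((-1)·0 + (-5)·1; (-3)·0 + 6·1) = (-5, 6)
Gw1 = (-25, 51)
w1·Gw1 = (-5)·(-25) + 6·51 = 431; w1·w1 = (-5)·(-5) + 6·6 = 61
λ ≈ 431/61 = 7.066

7.066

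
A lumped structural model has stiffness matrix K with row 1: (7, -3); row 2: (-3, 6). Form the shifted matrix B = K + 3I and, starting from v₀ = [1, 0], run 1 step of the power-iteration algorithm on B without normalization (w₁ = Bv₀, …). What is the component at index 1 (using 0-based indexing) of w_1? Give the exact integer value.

B = K + 3I has rows (10, -3); (-3, 9)
w1 = Bv₀ = (10·1 + (-3)·0; (-3)·1 + 9·0) = (10, -3)
Requested component of w1: -3

-3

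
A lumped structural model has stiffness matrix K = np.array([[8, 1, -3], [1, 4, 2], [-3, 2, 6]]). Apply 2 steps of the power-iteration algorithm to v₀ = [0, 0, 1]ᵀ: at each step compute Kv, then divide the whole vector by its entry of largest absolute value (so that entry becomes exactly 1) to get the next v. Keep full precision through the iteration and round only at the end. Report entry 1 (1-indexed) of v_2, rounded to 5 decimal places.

Kv0 = (-3.000000, 2.000000, 6.000000); divide by 6.000000 → v1 = (-0.500000, 0.333333, 1.000000)
Kv1 = (-6.666667, 2.833333, 8.166667); divide by 8.166667 → v2 = (-0.816327, 0.346939, 1.000000)
Requested entry of v2: -40/49 = -0.81633

-0.81633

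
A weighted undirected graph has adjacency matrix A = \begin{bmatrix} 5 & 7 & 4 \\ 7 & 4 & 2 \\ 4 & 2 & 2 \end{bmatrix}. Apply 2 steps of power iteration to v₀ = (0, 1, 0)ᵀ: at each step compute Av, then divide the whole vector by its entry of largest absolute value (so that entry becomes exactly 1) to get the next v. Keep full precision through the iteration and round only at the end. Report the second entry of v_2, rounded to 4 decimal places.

Av0 = (7.00000, 4.00000, 2.00000); divide by 7.00000 → v1 = (1.00000, 0.57143, 0.28571)
Av1 = (10.14286, 9.85714, 5.71429); divide by 10.14286 → v2 = (1.00000, 0.97183, 0.56338)
Requested entry of v2: 69/71 = 0.9718

0.9718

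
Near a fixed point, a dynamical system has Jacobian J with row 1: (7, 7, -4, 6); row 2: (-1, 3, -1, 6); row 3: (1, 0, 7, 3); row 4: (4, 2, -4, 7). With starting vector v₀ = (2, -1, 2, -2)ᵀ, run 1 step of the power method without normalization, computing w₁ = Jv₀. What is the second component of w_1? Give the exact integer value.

w1 = Jv₀ = (7·2 + 7·(-1) + (-4)·2 + 6·(-2); (-1)·2 + 3·(-1) + (-1)·2 + 6·(-2); 1·2 + 0·(-1) + 7·2 + 3·(-2); 4·2 + 2·(-1) + (-4)·2 + 7·(-2)) = (-13, -19, 10, -16)
The requested component of w1 is -19.

-19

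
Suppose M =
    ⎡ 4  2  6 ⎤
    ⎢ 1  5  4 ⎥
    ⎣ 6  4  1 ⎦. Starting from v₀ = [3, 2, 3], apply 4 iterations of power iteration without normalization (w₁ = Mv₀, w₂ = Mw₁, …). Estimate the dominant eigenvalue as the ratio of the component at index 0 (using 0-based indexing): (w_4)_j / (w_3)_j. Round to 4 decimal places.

w1 = Mv₀ = (4·3 + 2·2 + 6·3; 1·3 + 5·2 + 4·3; 6·3 + 4·2 + 1·3) = (34, 25, 29)
w2 = Mw1 = (4·34 + 2·25 + 6·29; 1·34 + 5·25 + 4·29; 6·34 + 4·25 + 1·29) = (360, 275, 333)
w3 = Mw2 = (3988, 3067, 3593)
w4 = Mw3 = (43644, 33695, 39789)
Ratio at component: 43644 / 3988 = 10.9438

10.9438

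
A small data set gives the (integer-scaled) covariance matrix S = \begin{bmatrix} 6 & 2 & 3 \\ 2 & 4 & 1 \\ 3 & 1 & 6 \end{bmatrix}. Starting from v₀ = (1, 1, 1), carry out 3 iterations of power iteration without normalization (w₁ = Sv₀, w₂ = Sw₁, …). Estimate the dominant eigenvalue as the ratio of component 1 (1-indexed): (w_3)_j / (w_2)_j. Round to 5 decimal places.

w1 = Sv₀ = (6·1 + 2·1 + 3·1; 2·1 + 4·1 + 1·1; 3·1 + 1·1 + 6·1) = (11, 7, 10)
w2 = Sw1 = (6·11 + 2·7 + 3·10; 2·11 + 4·7 + 1·10; 3·11 + 1·7 + 6·10) = (110, 60, 100)
w3 = Sw2 = (1080, 560, 990)
Ratio at component: 1080 / 110 = 9.81818

λ ≈ 9.81818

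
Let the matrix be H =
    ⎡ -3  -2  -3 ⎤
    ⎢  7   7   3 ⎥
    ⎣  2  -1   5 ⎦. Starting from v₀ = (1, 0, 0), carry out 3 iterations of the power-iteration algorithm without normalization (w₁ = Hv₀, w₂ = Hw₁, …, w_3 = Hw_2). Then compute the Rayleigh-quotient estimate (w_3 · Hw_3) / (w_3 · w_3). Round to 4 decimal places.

λ ≈ 4.9171

w1 = Hv₀ = (-3, 7, 2)
w2 = Hw1 = (-11, 34, -3)
w3 = Hw2 = (-26, 152, -71)
Hw3 = (-13, 669, -559)
w3·Hw3 = (-26)·(-13) + 152·669 + (-71)·(-559) = 141715; w3·w3 = (-26)·(-26) + 152·152 + (-71)·(-71) = 28821
λ ≈ 141715/28821 = 4.9171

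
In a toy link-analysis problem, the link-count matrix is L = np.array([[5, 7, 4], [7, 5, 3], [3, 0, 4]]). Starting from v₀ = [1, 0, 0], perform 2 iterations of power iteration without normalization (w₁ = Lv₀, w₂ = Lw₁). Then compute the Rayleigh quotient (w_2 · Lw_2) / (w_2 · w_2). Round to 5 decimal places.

λ ≈ 13.14701

w1 = Lv₀ = (5·1 + 7·0 + 4·0; 7·1 + 5·0 + 3·0; 3·1 + 0·0 + 4·0) = (5, 7, 3)
w2 = Lw1 = (5·5 + 7·7 + 4·3; 7·5 + 5·7 + 3·3; 3·5 + 0·7 + 4·3) = (86, 79, 27)
Lw2 = (1091, 1078, 366)
w2·Lw2 = 86·1091 + 79·1078 + 27·366 = 188870; w2·w2 = 86·86 + 79·79 + 27·27 = 14366
λ ≈ 188870/14366 = 13.14701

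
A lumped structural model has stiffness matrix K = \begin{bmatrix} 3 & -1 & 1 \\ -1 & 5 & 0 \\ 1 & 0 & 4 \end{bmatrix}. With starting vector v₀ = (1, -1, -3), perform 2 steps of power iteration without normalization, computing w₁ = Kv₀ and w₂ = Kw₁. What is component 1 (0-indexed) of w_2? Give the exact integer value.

-31

w1 = Kv₀ = (3·1 + (-1)·(-1) + 1·(-3); (-1)·1 + 5·(-1) + 0·(-3); 1·1 + 0·(-1) + 4·(-3)) = (1, -6, -11)
w2 = Kw1 = (3·1 + (-1)·(-6) + 1·(-11); (-1)·1 + 5·(-6) + 0·(-11); 1·1 + 0·(-6) + 4·(-11)) = (-2, -31, -43)
The requested component of w2 is -31.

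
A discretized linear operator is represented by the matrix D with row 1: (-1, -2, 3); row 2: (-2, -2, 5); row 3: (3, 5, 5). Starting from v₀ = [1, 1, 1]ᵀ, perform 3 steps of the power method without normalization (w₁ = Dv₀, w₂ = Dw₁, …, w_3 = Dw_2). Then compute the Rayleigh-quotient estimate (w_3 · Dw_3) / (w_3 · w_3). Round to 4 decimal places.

w1 = Dv₀ = (0, 1, 13)
w2 = Dw1 = (37, 63, 70)
w3 = Dw2 = (47, 150, 776)
Dw3 = (1981, 3486, 4771)
w3·Dw3 = 47·1981 + 150·3486 + 776·4771 = 4318303; w3·w3 = 47·47 + 150·150 + 776·776 = 626885
λ ≈ 4318303/626885 = 6.8885

6.8885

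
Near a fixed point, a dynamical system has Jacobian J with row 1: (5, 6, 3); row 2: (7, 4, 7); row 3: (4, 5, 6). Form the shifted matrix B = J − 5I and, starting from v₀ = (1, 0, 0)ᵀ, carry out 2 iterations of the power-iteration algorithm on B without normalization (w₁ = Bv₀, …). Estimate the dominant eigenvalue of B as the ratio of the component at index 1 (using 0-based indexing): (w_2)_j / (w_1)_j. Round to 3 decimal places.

μ ≈ 3.000

B = J − 5I has rows (0, 6, 3); (7, -1, 7); (4, 5, 1)
w1 = Bv₀ = (0, 7, 4)
w2 = Bw1 = (54, 21, 39)
Ratio: 21/7 = 3.000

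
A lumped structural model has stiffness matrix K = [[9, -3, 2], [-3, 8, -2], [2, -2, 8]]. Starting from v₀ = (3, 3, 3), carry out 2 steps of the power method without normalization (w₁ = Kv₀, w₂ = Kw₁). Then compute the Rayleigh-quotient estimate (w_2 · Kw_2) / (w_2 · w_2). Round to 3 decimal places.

λ ≈ 11.503

w1 = Kv₀ = (24, 9, 24)
w2 = Kw1 = (237, -48, 222)
Kw2 = (2721, -1539, 2346)
w2·Kw2 = 237·2721 + (-48)·(-1539) + 222·2346 = 1239561; w2·w2 = 237·237 + (-48)·(-48) + 222·222 = 107757
λ ≈ 1239561/107757 = 11.503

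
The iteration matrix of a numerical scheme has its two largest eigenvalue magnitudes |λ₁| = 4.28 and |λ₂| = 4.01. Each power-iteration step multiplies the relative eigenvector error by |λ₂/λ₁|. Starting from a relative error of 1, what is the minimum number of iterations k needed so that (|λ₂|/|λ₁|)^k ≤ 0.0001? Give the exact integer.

142

|λ₂/λ₁| = 4.01/4.28 = 0.93692
Need k ≥ ln(0.0001) / ln(0.93692) = -9.2103 / -0.0652 ≈ 141.346
Smallest integer k satisfying the bound: 142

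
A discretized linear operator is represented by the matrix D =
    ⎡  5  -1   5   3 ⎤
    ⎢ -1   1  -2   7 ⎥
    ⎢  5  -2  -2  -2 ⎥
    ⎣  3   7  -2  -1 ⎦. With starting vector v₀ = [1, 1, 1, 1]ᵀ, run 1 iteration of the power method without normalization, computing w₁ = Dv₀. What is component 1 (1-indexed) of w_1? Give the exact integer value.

12

w1 = Dv₀ = (12, 5, -1, 7)
The requested component of w1 is 12.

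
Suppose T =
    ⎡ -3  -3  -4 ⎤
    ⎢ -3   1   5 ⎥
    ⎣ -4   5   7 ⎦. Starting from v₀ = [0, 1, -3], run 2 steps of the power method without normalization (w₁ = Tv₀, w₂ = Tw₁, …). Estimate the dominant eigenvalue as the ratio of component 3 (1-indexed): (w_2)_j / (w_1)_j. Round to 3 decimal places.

λ ≈ 13.625

w1 = Tv₀ = (9, -14, -16)
w2 = Tw1 = (79, -121, -218)
Ratio at component: -218 / -16 = 13.625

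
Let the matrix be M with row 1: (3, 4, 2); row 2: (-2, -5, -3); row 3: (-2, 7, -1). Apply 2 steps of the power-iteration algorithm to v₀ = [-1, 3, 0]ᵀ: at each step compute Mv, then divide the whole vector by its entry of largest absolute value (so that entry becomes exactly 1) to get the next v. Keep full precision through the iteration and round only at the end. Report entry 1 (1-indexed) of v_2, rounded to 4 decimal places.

-0.1591

Mv0 = (9.00000, -13.00000, 23.00000); divide by 23.00000 → v1 = (0.39130, -0.56522, 1.00000)
Mv1 = (0.91304, -0.95652, -5.73913); divide by -5.73913 → v2 = (-0.15909, 0.16667, 1.00000)
Requested entry of v2: 21/-132 = -0.1591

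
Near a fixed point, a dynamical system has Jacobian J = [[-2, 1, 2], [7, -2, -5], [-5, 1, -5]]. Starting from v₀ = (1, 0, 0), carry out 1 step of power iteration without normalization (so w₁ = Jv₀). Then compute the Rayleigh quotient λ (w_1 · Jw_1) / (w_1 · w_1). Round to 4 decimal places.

-2.9872

w1 = Jv₀ = ((-2)·1 + 1·0 + 2·0; 7·1 + (-2)·0 + (-5)·0; (-5)·1 + 1·0 + (-5)·0) = (-2, 7, -5)
Jw1 = (1, -3, 42)
w1·Jw1 = (-2)·1 + 7·(-3) + (-5)·42 = -233; w1·w1 = (-2)·(-2) + 7·7 + (-5)·(-5) = 78
λ ≈ -233/78 = -2.9872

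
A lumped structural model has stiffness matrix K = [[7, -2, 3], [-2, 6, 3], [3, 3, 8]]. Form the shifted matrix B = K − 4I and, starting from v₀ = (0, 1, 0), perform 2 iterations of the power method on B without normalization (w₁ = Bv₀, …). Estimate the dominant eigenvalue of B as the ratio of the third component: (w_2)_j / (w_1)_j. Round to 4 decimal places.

B = K − 4I has rows (3, -2, 3); (-2, 2, 3); (3, 3, 4)
w1 = Bv₀ = (3·0 + (-2)·1 + 3·0; (-2)·0 + 2·1 + 3·0; 3·0 + 3·1 + 4·0) = (-2, 2, 3)
w2 = Bw1 = (3·(-2) + (-2)·2 + 3·3; (-2)·(-2) + 2·2 + 3·3; 3·(-2) + 3·2 + 4·3) = (-1, 17, 12)
Ratio: 12/3 = 4.0000

4.0000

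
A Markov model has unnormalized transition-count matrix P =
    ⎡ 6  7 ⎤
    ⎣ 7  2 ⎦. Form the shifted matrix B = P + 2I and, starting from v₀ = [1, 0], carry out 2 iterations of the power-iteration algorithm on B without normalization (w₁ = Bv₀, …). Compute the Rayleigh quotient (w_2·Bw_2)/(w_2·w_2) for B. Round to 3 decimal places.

13.279

B = P + 2I has rows (8, 7); (7, 4)
w1 = Bv₀ = (8·1 + 7·0; 7·1 + 4·0) = (8, 7)
w2 = Bw1 = (8·8 + 7·7; 7·8 + 4·7) = (113, 84)
Bw2 = (1492, 1127)
w2·Bw2 = 263264; w2·w2 = 19825; μ ≈ 263264/19825 = 13.279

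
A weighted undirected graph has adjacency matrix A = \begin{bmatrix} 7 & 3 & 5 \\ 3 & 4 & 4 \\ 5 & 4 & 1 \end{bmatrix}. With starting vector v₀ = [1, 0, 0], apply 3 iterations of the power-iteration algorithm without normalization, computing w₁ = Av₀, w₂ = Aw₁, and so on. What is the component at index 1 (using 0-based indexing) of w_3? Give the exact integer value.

w1 = Av₀ = (7, 3, 5)
w2 = Aw1 = (83, 53, 52)
w3 = Aw2 = (1000, 669, 679)
The requested component of w3 is 669.

669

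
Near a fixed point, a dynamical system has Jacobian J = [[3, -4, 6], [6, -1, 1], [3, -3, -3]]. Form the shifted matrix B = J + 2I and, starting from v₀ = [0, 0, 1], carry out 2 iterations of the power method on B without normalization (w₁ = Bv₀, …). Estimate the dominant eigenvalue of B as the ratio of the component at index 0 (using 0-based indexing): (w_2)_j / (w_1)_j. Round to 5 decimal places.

B = J + 2I has rows (5, -4, 6); (6, 1, 1); (3, -3, -1)
w1 = Bv₀ = (5·0 + (-4)·0 + 6·1; 6·0 + 1·0 + 1·1; 3·0 + (-3)·0 + (-1)·1) = (6, 1, -1)
w2 = Bw1 = (5·6 + (-4)·1 + 6·(-1); 6·6 + 1·1 + 1·(-1); 3·6 + (-3)·1 + (-1)·(-1)) = (20, 36, 16)
Ratio: 20/6 = 3.33333

μ ≈ 3.33333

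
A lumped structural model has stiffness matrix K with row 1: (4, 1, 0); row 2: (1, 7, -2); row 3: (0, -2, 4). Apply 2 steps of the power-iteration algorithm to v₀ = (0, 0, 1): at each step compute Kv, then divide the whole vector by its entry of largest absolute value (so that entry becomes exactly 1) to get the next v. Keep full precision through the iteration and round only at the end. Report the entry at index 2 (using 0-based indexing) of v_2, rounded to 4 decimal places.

Kv0 = (0.00000, -2.00000, 4.00000); divide by 4.00000 → v1 = (0.00000, -0.50000, 1.00000)
Kv1 = (-0.50000, -5.50000, 5.00000); divide by -5.50000 → v2 = (0.09091, 1.00000, -0.90909)
Requested entry of v2: 20/-22 = -0.9091

-0.9091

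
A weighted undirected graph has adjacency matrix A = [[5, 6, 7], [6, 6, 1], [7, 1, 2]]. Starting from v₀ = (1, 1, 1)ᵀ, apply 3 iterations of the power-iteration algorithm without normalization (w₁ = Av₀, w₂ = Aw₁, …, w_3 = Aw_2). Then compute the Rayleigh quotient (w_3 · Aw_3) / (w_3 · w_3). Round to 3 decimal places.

λ ≈ 14.267

w1 = Av₀ = (5·1 + 6·1 + 7·1; 6·1 + 6·1 + 1·1; 7·1 + 1·1 + 2·1) = (18, 13, 10)
w2 = Aw1 = (5·18 + 6·13 + 7·10; 6·18 + 6·13 + 1·10; 7·18 + 1·13 + 2·10) = (238, 196, 159)
w3 = Aw2 = (3479, 2763, 2180)
Aw3 = (49233, 39632, 31476)
w3·Aw3 = 3479·49233 + 2763·39632 + 2180·31476 = 349402503; w3·w3 = 3479·3479 + 2763·2763 + 2180·2180 = 24490010
λ ≈ 349402503/24490010 = 14.267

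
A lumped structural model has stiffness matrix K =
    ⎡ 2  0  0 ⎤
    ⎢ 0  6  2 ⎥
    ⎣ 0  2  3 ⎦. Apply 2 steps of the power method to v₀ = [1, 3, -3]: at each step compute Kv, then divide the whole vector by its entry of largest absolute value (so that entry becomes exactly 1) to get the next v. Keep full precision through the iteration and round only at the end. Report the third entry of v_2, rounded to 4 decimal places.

Kv0 = (2.00000, 12.00000, -3.00000); divide by 12.00000 → v1 = (0.16667, 1.00000, -0.25000)
Kv1 = (0.33333, 5.50000, 1.25000); divide by 5.50000 → v2 = (0.06061, 1.00000, 0.22727)
Requested entry of v2: 15/66 = 0.2273

0.2273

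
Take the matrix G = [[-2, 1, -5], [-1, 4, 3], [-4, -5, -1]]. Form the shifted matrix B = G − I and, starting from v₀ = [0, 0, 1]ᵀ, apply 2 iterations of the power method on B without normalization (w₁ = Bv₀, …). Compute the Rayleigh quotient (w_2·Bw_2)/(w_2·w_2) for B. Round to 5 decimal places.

B = G − I has rows (-3, 1, -5); (-1, 3, 3); (-4, -5, -2)
w1 = Bv₀ = ((-3)·0 + 1·0 + (-5)·1; (-1)·0 + 3·0 + 3·1; (-4)·0 + (-5)·0 + (-2)·1) = (-5, 3, -2)
w2 = Bw1 = ((-3)·(-5) + 1·3 + (-5)·(-2); (-1)·(-5) + 3·3 + 3·(-2); (-4)·(-5) + (-5)·3 + (-2)·(-2)) = (28, 8, 9)
Bw2 = (-121, 23, -170)
w2·Bw2 = -4734; w2·w2 = 929; μ ≈ -4734/929 = -5.09580

-5.09580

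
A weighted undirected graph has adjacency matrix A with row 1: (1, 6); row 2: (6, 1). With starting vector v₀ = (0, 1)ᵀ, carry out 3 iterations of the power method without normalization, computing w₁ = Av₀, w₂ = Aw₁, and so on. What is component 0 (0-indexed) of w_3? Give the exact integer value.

234

w1 = Av₀ = (6, 1)
w2 = Aw1 = (12, 37)
w3 = Aw2 = (234, 109)
The requested component of w3 is 234.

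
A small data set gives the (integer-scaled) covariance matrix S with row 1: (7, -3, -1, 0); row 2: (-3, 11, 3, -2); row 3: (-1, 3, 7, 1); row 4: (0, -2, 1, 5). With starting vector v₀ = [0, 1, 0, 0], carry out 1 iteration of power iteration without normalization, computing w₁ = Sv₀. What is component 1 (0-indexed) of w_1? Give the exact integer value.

11

w1 = Sv₀ = (-3, 11, 3, -2)
The requested component of w1 is 11.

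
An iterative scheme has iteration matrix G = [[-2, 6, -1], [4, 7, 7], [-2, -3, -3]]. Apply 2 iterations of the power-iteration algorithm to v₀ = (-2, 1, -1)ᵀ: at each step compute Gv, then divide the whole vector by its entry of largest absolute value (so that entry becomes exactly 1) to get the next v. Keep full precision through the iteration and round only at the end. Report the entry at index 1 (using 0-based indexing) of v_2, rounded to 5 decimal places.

-0.21622

Gv0 = (11.000000, -8.000000, 4.000000); divide by 11.000000 → v1 = (1.000000, -0.727273, 0.363636)
Gv1 = (-6.727273, 1.454545, -0.909091); divide by -6.727273 → v2 = (1.000000, -0.216216, 0.135135)
Requested entry of v2: 16/-74 = -0.21622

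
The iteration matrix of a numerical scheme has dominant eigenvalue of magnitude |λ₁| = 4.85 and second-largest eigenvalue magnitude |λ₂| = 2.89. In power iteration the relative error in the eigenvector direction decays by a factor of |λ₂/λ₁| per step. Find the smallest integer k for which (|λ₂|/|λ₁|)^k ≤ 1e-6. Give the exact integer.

27

|λ₂/λ₁| = 2.89/4.85 = 0.59588
Need k ≥ ln(1e-6) / ln(0.59588) = -13.8155 / -0.5177 ≈ 26.685
Smallest integer k satisfying the bound: 27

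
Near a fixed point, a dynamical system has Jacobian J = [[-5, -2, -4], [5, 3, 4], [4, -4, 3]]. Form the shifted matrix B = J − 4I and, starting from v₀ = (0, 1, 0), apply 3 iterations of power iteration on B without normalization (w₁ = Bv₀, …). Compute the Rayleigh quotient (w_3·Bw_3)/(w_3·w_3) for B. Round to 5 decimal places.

-5.35423

B = J − 4I has rows (-9, -2, -4); (5, -1, 4); (4, -4, -1)
w1 = Bv₀ = (-2, -1, -4)
w2 = Bw1 = (36, -25, 0)
w3 = Bw2 = (-274, 205, 244)
Bw3 = (1080, -599, -2160)
w3·Bw3 = -945755; w3·w3 = 176637; μ ≈ -945755/176637 = -5.35423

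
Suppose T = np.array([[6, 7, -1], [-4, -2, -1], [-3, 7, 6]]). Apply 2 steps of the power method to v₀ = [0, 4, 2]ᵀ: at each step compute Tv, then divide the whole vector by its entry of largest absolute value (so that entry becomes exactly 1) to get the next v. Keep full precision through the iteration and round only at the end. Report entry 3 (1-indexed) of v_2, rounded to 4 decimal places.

Tv0 = (26.00000, -10.00000, 40.00000); divide by 40.00000 → v1 = (0.65000, -0.25000, 1.00000)
Tv1 = (1.15000, -3.10000, 2.30000); divide by -3.10000 → v2 = (-0.37097, 1.00000, -0.74194)
Requested entry of v2: 92/-124 = -0.7419

-0.7419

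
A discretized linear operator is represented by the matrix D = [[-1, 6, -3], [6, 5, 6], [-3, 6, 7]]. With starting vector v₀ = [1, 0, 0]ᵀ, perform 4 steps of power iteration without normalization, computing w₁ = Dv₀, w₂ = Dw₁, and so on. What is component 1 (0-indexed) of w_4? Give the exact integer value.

1830

w1 = Dv₀ = (-1, 6, -3)
w2 = Dw1 = (46, 6, 18)
w3 = Dw2 = (-64, 414, 24)
w4 = Dw3 = (2476, 1830, 2844)
The requested component of w4 is 1830.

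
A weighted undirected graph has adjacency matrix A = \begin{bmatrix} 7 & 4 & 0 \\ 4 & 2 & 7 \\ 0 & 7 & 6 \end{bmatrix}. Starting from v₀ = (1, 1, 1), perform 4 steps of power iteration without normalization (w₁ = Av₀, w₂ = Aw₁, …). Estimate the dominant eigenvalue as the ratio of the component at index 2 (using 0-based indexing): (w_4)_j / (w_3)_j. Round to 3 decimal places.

w1 = Av₀ = (7·1 + 4·1 + 0·1; 4·1 + 2·1 + 7·1; 0·1 + 7·1 + 6·1) = (11, 13, 13)
w2 = Aw1 = (7·11 + 4·13 + 0·13; 4·11 + 2·13 + 7·13; 0·11 + 7·13 + 6·13) = (129, 161, 169)
w3 = Aw2 = (1547, 2021, 2141)
w4 = Aw3 = (18913, 25217, 26993)
Ratio at component: 26993 / 2141 = 12.608

12.608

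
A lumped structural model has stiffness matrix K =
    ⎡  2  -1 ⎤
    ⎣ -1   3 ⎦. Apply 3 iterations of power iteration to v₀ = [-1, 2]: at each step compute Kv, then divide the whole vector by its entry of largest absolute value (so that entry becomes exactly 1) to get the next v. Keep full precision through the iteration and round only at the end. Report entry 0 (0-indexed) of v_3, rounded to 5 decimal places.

-0.61111

Kv0 = (-4.000000, 7.000000); divide by 7.000000 → v1 = (-0.571429, 1.000000)
Kv1 = (-2.142857, 3.571429); divide by 3.571429 → v2 = (-0.600000, 1.000000)
Kv2 = (-2.200000, 3.600000); divide by 3.600000 → v3 = (-0.611111, 1.000000)
Requested entry of v3: -55/90 = -0.61111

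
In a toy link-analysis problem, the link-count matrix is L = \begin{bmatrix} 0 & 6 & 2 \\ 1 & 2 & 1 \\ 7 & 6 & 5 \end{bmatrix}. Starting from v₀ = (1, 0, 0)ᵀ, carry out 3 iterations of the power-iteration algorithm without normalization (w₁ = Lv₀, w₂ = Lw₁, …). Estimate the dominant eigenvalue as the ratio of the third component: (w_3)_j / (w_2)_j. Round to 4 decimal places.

w1 = Lv₀ = (0·1 + 6·0 + 2·0; 1·1 + 2·0 + 1·0; 7·1 + 6·0 + 5·0) = (0, 1, 7)
w2 = Lw1 = (0·0 + 6·1 + 2·7; 1·0 + 2·1 + 1·7; 7·0 + 6·1 + 5·7) = (20, 9, 41)
w3 = Lw2 = (136, 79, 399)
Ratio at component: 399 / 41 = 9.7317

λ ≈ 9.7317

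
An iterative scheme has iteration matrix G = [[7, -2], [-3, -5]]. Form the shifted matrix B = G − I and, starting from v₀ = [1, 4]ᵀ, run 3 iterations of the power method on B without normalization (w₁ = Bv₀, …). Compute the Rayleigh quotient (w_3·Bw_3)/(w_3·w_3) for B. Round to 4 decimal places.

B = G − I has rows (6, -2); (-3, -6)
w1 = Bv₀ = (-2, -27)
w2 = Bw1 = (42, 168)
w3 = Bw2 = (-84, -1134)
Bw3 = (1764, 7056)
w3·Bw3 = -8149680; w3·w3 = 1293012; μ ≈ -8149680/1293012 = -6.3029

μ ≈ -6.3029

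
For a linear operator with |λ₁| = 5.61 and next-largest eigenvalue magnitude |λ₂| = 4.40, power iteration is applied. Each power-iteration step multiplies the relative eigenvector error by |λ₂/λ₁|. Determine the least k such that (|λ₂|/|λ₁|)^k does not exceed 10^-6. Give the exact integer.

|λ₂/λ₁| = 4.40/5.61 = 0.78431
Need k ≥ ln(10^-6) / ln(0.78431) = -13.8155 / -0.2429 ≈ 56.867
Smallest integer k satisfying the bound: 57

57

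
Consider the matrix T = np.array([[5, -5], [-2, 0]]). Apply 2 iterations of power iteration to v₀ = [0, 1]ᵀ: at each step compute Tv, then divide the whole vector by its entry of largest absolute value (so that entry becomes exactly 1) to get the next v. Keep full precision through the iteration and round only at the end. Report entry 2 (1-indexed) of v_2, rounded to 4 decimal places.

-0.4000

Tv0 = (-5.00000, 0.00000); divide by -5.00000 → v1 = (1.00000, 0.00000)
Tv1 = (5.00000, -2.00000); divide by 5.00000 → v2 = (1.00000, -0.40000)
Requested entry of v2: 10/-25 = -0.4000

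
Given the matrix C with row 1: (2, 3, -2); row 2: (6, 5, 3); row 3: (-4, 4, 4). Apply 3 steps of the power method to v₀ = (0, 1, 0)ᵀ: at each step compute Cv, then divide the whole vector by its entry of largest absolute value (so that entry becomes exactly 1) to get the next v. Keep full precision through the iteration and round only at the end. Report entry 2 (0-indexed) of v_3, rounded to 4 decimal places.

Cv0 = (3.00000, 5.00000, 4.00000); divide by 5.00000 → v1 = (0.60000, 1.00000, 0.80000)
Cv1 = (2.60000, 11.00000, 4.80000); divide by 11.00000 → v2 = (0.23636, 1.00000, 0.43636)
Cv2 = (2.60000, 7.72727, 4.80000); divide by 7.72727 → v3 = (0.33647, 1.00000, 0.62118)
Requested entry of v3: 264/425 = 0.6212

0.6212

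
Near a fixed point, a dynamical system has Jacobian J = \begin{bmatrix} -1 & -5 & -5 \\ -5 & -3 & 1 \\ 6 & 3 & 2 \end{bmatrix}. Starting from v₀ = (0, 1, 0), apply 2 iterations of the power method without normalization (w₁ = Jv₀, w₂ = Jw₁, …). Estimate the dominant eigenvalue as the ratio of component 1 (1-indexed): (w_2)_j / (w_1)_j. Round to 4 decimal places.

-1.0000

w1 = Jv₀ = ((-1)·0 + (-5)·1 + (-5)·0; (-5)·0 + (-3)·1 + 1·0; 6·0 + 3·1 + 2·0) = (-5, -3, 3)
w2 = Jw1 = ((-1)·(-5) + (-5)·(-3) + (-5)·3; (-5)·(-5) + (-3)·(-3) + 1·3; 6·(-5) + 3·(-3) + 2·3) = (5, 37, -33)
Ratio at component: 5 / -5 = -1.0000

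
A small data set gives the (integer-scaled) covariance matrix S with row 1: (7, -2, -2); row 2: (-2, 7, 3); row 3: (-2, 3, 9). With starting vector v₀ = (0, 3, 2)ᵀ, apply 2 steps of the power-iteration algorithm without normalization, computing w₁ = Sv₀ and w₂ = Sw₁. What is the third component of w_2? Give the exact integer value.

344

w1 = Sv₀ = (7·0 + (-2)·3 + (-2)·2; (-2)·0 + 7·3 + 3·2; (-2)·0 + 3·3 + 9·2) = (-10, 27, 27)
w2 = Sw1 = (7·(-10) + (-2)·27 + (-2)·27; (-2)·(-10) + 7·27 + 3·27; (-2)·(-10) + 3·27 + 9·27) = (-178, 290, 344)
The requested component of w2 is 344.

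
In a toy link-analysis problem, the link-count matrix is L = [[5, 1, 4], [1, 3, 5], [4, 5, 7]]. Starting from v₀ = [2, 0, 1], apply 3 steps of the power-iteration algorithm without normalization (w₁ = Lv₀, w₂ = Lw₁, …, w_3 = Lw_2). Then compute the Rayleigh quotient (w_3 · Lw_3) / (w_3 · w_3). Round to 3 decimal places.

λ ≈ 12.441

w1 = Lv₀ = (5·2 + 1·0 + 4·1; 1·2 + 3·0 + 5·1; 4·2 + 5·0 + 7·1) = (14, 7, 15)
w2 = Lw1 = (5·14 + 1·7 + 4·15; 1·14 + 3·7 + 5·15; 4·14 + 5·7 + 7·15) = (137, 110, 196)
w3 = Lw2 = (1579, 1447, 2470)
Lw3 = (19222, 18270, 30841)
w3·Lw3 = 1579·19222 + 1447·18270 + 2470·30841 = 132965498; w3·w3 = 1579·1579 + 1447·1447 + 2470·2470 = 10687950
λ ≈ 132965498/10687950 = 12.441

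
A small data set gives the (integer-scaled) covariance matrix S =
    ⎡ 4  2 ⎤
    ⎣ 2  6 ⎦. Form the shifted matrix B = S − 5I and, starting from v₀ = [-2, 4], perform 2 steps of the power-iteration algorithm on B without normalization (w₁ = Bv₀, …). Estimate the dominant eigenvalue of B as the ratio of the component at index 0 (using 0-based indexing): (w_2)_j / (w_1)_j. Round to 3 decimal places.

B = S − 5I has rows (-1, 2); (2, 1)
w1 = Bv₀ = ((-1)·(-2) + 2·4; 2·(-2) + 1·4) = (10, 0)
w2 = Bw1 = ((-1)·10 + 2·0; 2·10 + 1·0) = (-10, 20)
Ratio: -10/10 = -1.000

-1.000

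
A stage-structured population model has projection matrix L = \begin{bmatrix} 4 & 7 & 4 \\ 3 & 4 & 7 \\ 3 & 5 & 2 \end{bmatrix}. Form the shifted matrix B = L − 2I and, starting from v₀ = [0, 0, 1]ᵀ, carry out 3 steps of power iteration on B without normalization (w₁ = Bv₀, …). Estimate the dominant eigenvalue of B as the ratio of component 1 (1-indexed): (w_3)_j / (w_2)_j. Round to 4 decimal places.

B = L − 2I has rows (2, 7, 4); (3, 2, 7); (3, 5, 0)
w1 = Bv₀ = (2·0 + 7·0 + 4·1; 3·0 + 2·0 + 7·1; 3·0 + 5·0 + 0·1) = (4, 7, 0)
w2 = Bw1 = (2·4 + 7·7 + 4·0; 3·4 + 2·7 + 7·0; 3·4 + 5·7 + 0·0) = (57, 26, 47)
w3 = Bw2 = (484, 552, 301)
Ratio: 484/57 = 8.4912

μ ≈ 8.4912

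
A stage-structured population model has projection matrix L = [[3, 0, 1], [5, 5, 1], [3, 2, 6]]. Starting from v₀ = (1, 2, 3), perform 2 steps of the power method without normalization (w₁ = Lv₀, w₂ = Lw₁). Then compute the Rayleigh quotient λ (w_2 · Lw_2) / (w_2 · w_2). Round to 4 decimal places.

λ ≈ 7.9915

w1 = Lv₀ = (3·1 + 0·2 + 1·3; 5·1 + 5·2 + 1·3; 3·1 + 2·2 + 6·3) = (6, 18, 25)
w2 = Lw1 = (3·6 + 0·18 + 1·25; 5·6 + 5·18 + 1·25; 3·6 + 2·18 + 6·25) = (43, 145, 204)
Lw2 = (333, 1144, 1643)
w2·Lw2 = 43·333 + 145·1144 + 204·1643 = 515371; w2·w2 = 43·43 + 145·145 + 204·204 = 64490
λ ≈ 515371/64490 = 7.9915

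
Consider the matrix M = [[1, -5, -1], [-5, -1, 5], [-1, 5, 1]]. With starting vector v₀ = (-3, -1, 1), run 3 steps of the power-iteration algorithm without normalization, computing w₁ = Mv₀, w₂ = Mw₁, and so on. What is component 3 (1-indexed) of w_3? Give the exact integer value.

51

w1 = Mv₀ = (1·(-3) + (-5)·(-1) + (-1)·1; (-5)·(-3) + (-1)·(-1) + 5·1; (-1)·(-3) + 5·(-1) + 1·1) = (1, 21, -1)
w2 = Mw1 = (1·1 + (-5)·21 + (-1)·(-1); (-5)·1 + (-1)·21 + 5·(-1); (-1)·1 + 5·21 + 1·(-1)) = (-103, -31, 103)
w3 = Mw2 = (-51, 1061, 51)
The requested component of w3 is 51.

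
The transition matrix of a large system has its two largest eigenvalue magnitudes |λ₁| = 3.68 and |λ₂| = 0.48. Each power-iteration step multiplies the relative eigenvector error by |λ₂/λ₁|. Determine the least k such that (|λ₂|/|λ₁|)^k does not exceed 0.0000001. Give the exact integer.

8

|λ₂/λ₁| = 0.48/3.68 = 0.13043
Need k ≥ ln(0.0000001) / ln(0.13043) = -16.1181 / -2.0369 ≈ 7.913
Smallest integer k satisfying the bound: 8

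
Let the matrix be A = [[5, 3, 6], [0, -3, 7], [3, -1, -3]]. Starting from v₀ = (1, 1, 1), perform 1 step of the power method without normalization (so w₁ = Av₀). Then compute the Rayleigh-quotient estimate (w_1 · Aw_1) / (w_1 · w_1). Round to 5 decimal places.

w1 = Av₀ = (5·1 + 3·1 + 6·1; 0·1 + (-3)·1 + 7·1; 3·1 + (-1)·1 + (-3)·1) = (14, 4, -1)
Aw1 = (76, -19, 41)
w1·Aw1 = 14·76 + 4·(-19) + (-1)·41 = 947; w1·w1 = 14·14 + 4·4 + (-1)·(-1) = 213
λ ≈ 947/213 = 4.44601

4.44601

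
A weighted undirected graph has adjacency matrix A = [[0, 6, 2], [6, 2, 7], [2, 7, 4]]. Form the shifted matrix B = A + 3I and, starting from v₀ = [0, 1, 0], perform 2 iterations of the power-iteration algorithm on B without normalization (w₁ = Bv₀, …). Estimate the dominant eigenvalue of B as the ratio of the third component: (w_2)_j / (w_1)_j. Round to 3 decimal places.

B = A + 3I has rows (3, 6, 2); (6, 5, 7); (2, 7, 7)
w1 = Bv₀ = (6, 5, 7)
w2 = Bw1 = (62, 110, 96)
Ratio: 96/7 = 13.714

13.714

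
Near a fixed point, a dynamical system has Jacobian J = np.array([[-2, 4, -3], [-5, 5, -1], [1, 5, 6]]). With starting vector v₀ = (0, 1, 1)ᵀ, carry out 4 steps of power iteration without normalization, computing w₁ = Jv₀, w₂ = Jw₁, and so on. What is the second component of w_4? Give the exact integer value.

652

w1 = Jv₀ = ((-2)·0 + 4·1 + (-3)·1; (-5)·0 + 5·1 + (-1)·1; 1·0 + 5·1 + 6·1) = (1, 4, 11)
w2 = Jw1 = ((-2)·1 + 4·4 + (-3)·11; (-5)·1 + 5·4 + (-1)·11; 1·1 + 5·4 + 6·11) = (-19, 4, 87)
w3 = Jw2 = (-207, 28, 523)
w4 = Jw3 = (-1043, 652, 3071)
The requested component of w4 is 652.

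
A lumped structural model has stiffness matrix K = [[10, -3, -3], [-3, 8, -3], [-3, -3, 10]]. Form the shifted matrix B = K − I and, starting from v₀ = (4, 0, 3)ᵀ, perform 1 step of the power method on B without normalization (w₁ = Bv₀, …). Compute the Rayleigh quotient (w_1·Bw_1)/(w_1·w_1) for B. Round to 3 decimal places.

μ ≈ 10.419

B = K − I has rows (9, -3, -3); (-3, 7, -3); (-3, -3, 9)
w1 = Bv₀ = (27, -21, 15)
Bw1 = (261, -273, 117)
w1·Bw1 = 14535; w1·w1 = 1395; μ ≈ 14535/1395 = 10.419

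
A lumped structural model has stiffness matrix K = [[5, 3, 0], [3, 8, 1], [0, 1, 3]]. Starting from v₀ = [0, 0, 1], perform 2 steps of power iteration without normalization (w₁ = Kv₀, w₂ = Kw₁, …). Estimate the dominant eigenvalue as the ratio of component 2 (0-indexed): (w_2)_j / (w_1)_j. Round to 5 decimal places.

3.33333

w1 = Kv₀ = (5·0 + 3·0 + 0·1; 3·0 + 8·0 + 1·1; 0·0 + 1·0 + 3·1) = (0, 1, 3)
w2 = Kw1 = (5·0 + 3·1 + 0·3; 3·0 + 8·1 + 1·3; 0·0 + 1·1 + 3·3) = (3, 11, 10)
Ratio at component: 10 / 3 = 3.33333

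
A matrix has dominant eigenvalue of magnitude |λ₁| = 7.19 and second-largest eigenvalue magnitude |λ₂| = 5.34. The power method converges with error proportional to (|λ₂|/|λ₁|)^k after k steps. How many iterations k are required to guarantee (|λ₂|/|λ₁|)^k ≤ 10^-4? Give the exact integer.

|λ₂/λ₁| = 5.34/7.19 = 0.74270
Need k ≥ ln(10^-4) / ln(0.74270) = -9.2103 / -0.2975 ≈ 30.963
Smallest integer k satisfying the bound: 31

31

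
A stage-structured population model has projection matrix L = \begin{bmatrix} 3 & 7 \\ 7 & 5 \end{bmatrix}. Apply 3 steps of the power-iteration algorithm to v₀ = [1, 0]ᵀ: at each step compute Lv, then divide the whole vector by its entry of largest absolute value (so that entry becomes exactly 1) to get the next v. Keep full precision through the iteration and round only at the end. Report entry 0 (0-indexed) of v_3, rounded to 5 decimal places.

0.82507

Lv0 = (3.000000, 7.000000); divide by 7.000000 → v1 = (0.428571, 1.000000)
Lv1 = (8.285714, 8.000000); divide by 8.285714 → v2 = (1.000000, 0.965517)
Lv2 = (9.758621, 11.827586); divide by 11.827586 → v3 = (0.825073, 1.000000)
Requested entry of v3: 566/686 = 0.82507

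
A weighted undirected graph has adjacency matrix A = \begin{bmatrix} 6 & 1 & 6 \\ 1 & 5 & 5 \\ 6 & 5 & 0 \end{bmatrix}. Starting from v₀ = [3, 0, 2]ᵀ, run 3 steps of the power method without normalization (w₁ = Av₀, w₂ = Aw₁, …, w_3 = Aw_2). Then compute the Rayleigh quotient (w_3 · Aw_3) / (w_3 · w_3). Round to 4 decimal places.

11.7604

w1 = Av₀ = (6·3 + 1·0 + 6·2; 1·3 + 5·0 + 5·2; 6·3 + 5·0 + 0·2) = (30, 13, 18)
w2 = Aw1 = (6·30 + 1·13 + 6·18; 1·30 + 5·13 + 5·18; 6·30 + 5·13 + 0·18) = (301, 185, 245)
w3 = Aw2 = (3461, 2451, 2731)
Aw3 = (39603, 29371, 33021)
w3·Aw3 = 3461·39603 + 2451·29371 + 2731·33021 = 299234655; w3·w3 = 3461·3461 + 2451·2451 + 2731·2731 = 25444283
λ ≈ 299234655/25444283 = 11.7604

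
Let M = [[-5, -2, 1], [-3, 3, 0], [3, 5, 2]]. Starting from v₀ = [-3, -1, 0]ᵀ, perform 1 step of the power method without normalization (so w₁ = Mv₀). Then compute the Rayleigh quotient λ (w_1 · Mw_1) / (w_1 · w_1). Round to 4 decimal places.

-5.4261

w1 = Mv₀ = ((-5)·(-3) + (-2)·(-1) + 1·0; (-3)·(-3) + 3·(-1) + 0·0; 3·(-3) + 5·(-1) + 2·0) = (17, 6, -14)
Mw1 = (-111, -33, 53)
w1·Mw1 = 17·(-111) + 6·(-33) + (-14)·53 = -2827; w1·w1 = 17·17 + 6·6 + (-14)·(-14) = 521
λ ≈ -2827/521 = -5.4261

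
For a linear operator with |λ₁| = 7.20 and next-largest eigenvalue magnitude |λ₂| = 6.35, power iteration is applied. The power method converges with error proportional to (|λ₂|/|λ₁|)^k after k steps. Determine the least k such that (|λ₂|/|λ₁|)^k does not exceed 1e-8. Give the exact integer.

147

|λ₂/λ₁| = 6.35/7.20 = 0.88194
Need k ≥ ln(1e-8) / ln(0.88194) = -18.4207 / -0.1256 ≈ 146.631
Smallest integer k satisfying the bound: 147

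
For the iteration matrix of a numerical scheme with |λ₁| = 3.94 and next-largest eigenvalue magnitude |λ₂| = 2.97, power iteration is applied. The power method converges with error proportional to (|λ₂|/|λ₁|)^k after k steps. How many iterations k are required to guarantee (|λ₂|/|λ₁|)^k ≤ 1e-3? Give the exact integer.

|λ₂/λ₁| = 2.97/3.94 = 0.75381
Need k ≥ ln(1e-3) / ln(0.75381) = -6.9078 / -0.2826 ≈ 24.442
Smallest integer k satisfying the bound: 25

25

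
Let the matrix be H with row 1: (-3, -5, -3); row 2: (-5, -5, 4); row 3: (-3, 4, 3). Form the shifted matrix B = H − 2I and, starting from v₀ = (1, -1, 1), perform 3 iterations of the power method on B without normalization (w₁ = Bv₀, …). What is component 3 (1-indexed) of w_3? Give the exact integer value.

-186

B = H − 2I has rows (-5, -5, -3); (-5, -7, 4); (-3, 4, 1)
w1 = Bv₀ = (-3, 6, -6)
w2 = Bw1 = (3, -51, 27)
w3 = Bw2 = (159, 450, -186)
Requested component of w3: -186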